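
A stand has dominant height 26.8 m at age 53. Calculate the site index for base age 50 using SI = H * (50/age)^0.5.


50/53 = 0.943396
(0.943396)^0.5 = 0.971286
SI = 26.8 * 0.971286 = 26.0305 ≈ 26.0 m

26.0 m


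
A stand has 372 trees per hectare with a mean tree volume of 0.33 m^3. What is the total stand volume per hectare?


V_stand = 372 * 0.33 = 122.76 ≈ 122.8 m^3/ha

122.8 m^3/ha


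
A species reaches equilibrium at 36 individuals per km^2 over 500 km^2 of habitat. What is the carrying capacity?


K = 36 * 500 = 18000 individuals

18000 individuals


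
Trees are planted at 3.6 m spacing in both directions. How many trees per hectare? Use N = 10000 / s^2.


N = 10000 / 3.6^2 = 10000 / 12.96 = 771.605 ≈ 772 trees/ha

772 trees/ha


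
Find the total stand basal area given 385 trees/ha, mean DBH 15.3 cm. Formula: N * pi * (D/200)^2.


(D/200)^2 = (15.3/200)^2 = 0.0765^2 = 0.00585225
Individual BA = 3.141593 * 0.00585225 = 0.0183854 m^2
Stand BA = 385 * 0.0183854 = 7.07838 ≈ 7.08 m^2/ha

7.08 m^2/ha


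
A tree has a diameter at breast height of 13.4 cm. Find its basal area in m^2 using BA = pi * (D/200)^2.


D/200 = 13.4/200 = 0.067 m
(D/200)^2 = 0.067^2 = 0.004489
BA = 3.141593 * 0.004489 = 0.0141026 ≈ 0.0141 m^2

0.0141 m^2


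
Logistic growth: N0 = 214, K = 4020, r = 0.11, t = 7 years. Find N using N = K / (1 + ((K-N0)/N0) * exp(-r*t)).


(K - N0)/N0 = (4020 - 214)/214 = 3806/214 = 17.7850
r*t = 0.11 * 7 = 0.77; exp(-0.77) = 0.463013
17.7850 * 0.463013 = 8.23469
1 + 8.23469 = 9.23469
N = 4020 / 9.23469 = 435.315 ≈ 435

435


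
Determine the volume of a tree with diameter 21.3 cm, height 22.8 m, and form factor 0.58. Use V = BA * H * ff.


(D/200)^2 = (21.3/200)^2 = 0.1065^2 = 0.01134225
BA = 3.141593 * 0.01134225 = 0.0356327 m^2
V = 0.0356327 * 22.8 * 0.58 = 0.471207 ≈ 0.471 m^3

0.471 m^3


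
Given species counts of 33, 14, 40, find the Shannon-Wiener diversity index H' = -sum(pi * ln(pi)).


Total N = 33 + 14 + 40 = 87
Per-species terms:
  p = 33/87 = 0.379310; ln(p) = -0.969401; p*ln(p) = 0.379310 * (-0.969401) = -0.367703
  p = 14/87 = 0.160920; ln(p) = -1.826848; p*ln(p) = 0.160920 * (-1.826848) = -0.293976
  p = 40/87 = 0.459770; ln(p) = -0.777029; p*ln(p) = 0.459770 * (-0.777029) = -0.357255
sum(p*ln(p)) = (-0.367703) + (-0.293976) + (-0.357255) = -1.018934
H' = -(-1.018934) = 1.018934 ≈ 1.0189

1.0189


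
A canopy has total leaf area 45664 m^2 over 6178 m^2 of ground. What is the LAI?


LAI = 45664 / 6178 = 7.3914 ≈ 7.39

7.39


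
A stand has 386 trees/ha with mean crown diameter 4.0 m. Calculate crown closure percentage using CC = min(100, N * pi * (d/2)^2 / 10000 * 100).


(d/2)^2 = (4.0/2)^2 = 2^2 = 4
Crown area = 3.141593 * 4 = 12.5664 m^2
N * area / 10000 * 100 = 386 * 12.5664 / 10000 * 100 = 48.5063
CC = min(100, 48.5063) = 48.5063 ≈ 48.5%

48.5%


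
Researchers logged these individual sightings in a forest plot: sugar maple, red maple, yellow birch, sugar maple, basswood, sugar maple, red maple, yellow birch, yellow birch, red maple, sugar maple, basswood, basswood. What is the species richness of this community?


Total individuals logged = 13
Distinct species (count of individuals): sugar maple (4), red maple (3), yellow birch (3), basswood (3)
Species richness = number of distinct species = 4

4


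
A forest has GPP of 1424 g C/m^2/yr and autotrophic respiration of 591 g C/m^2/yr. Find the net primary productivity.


NPP = GPP - Ra = 1424 - 591 = 833 g C/m^2/yr

833 g C/m^2/yr


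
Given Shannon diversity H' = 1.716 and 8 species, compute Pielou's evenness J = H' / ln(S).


ln(8) = 2.07944
J = H' / ln(S) = 1.716 / 2.07944 = 0.825222 ≈ 0.8252

0.8252


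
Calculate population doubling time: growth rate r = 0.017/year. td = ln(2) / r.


td = ln(2) / 0.017 = 0.693147 / 0.017 = 40.7734 ≈ 40.8 years

40.8 years


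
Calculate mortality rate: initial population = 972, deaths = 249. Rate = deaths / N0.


Mortality rate = 249 / 972 = 0.256173 ≈ 0.2562

0.2562


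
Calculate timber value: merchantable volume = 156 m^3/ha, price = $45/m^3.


Value = 156 * 45 = $7020/ha

$7020/ha


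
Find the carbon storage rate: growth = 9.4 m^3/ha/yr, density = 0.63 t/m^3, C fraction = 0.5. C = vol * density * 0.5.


C = 9.4 * 0.63 * 0.5 = 2.961 ≈ 2.96 t C/ha/yr

2.96 t C/ha/yr


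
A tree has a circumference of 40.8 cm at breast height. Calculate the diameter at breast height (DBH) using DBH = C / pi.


DBH = C / pi = 40.8 / 3.141593 = 12.9870 ≈ 12.99 cm

12.99 cm


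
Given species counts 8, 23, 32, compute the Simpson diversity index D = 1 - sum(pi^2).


Total N = 8 + 23 + 32 = 63
Per-species terms:
  p = 8/63 = 0.126984; p^2 = 0.126984^2 = 0.016125
  p = 23/63 = 0.365079; p^2 = 0.365079^2 = 0.133283
  p = 32/63 = 0.507937; p^2 = 0.507937^2 = 0.258000
sum(p^2) = 0.016125 + 0.133283 + 0.258000 = 0.407408
D = 1 - 0.407408 = 0.592592 ≈ 0.5926

0.5926


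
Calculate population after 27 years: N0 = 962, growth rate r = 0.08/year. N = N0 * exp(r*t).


r*t = 0.08 * 27 = 2.16
exp(2.16) = 8.67114
N = 962 * 8.67114 = 8341.64 ≈ 8342

8342


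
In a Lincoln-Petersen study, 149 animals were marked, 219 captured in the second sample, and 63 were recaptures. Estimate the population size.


N = M * C / R = 149 * 219 / 63 = 32631 / 63 = 517.95 ≈ 518

518 individuals


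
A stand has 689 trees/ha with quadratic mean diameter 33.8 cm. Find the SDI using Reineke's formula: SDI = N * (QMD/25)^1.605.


QMD/25 = 33.8/25 = 1.352
(1.352)^1.605 = exp(1.605 * ln(1.352)) = exp(1.605 * 0.301585) = exp(0.484044) = 1.62262
SDI = 689 * 1.62262 = 1117.99 ≈ 1118

1118


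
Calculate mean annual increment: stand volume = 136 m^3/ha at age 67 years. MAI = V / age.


MAI = 136 / 67 = 2.0299 ≈ 2.03 m^3/ha/yr

2.03 m^3/ha/yr


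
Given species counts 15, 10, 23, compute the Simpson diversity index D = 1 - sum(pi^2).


Total N = 15 + 10 + 23 = 48
Per-species terms:
  p = 15/48 = 0.312500; p^2 = 0.312500^2 = 0.097656
  p = 10/48 = 0.208333; p^2 = 0.208333^2 = 0.043403
  p = 23/48 = 0.479167; p^2 = 0.479167^2 = 0.229601
sum(p^2) = 0.097656 + 0.043403 + 0.229601 = 0.370660
D = 1 - 0.370660 = 0.629340 ≈ 0.6293

0.6293


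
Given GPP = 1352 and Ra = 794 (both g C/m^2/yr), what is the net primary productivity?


NPP = GPP - Ra = 1352 - 794 = 558 g C/m^2/yr

558 g C/m^2/yr


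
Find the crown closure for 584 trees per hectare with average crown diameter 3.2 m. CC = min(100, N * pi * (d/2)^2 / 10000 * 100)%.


(d/2)^2 = (3.2/2)^2 = 1.6^2 = 2.56
Crown area = 3.141593 * 2.56 = 8.04248 m^2
N * area / 10000 * 100 = 584 * 8.04248 / 10000 * 100 = 46.9681
CC = min(100, 46.9681) = 46.9681 ≈ 47.0%

47.0%


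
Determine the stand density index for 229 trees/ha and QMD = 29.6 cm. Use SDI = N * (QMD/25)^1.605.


QMD/25 = 29.6/25 = 1.184
(1.184)^1.605 = exp(1.605 * ln(1.184)) = exp(1.605 * 0.168899) = exp(0.271083) = 1.31138
SDI = 229 * 1.31138 = 300.306 ≈ 300

300


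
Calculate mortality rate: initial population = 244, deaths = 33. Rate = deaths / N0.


Mortality rate = 33 / 244 = 0.135246 ≈ 0.1352

0.1352


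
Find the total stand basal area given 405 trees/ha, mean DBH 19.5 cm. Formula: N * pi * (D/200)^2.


(D/200)^2 = (19.5/200)^2 = 0.0975^2 = 0.00950625
Individual BA = 3.141593 * 0.00950625 = 0.0298648 m^2
Stand BA = 405 * 0.0298648 = 12.0952 ≈ 12.10 m^2/ha

12.10 m^2/ha


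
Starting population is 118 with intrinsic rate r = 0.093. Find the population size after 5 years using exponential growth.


r*t = 0.093 * 5 = 0.465
exp(0.465) = 1.59201
N = 118 * 1.59201 = 187.857 ≈ 188

188


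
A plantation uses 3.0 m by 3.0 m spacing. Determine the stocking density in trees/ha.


N = 10000 / 3.0^2 = 10000 / 9 = 1111.11 ≈ 1111 trees/ha

1111 trees/ha


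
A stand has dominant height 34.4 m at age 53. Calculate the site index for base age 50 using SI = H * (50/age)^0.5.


50/53 = 0.943396
(0.943396)^0.5 = 0.971286
SI = 34.4 * 0.971286 = 33.4122 ≈ 33.4 m

33.4 m


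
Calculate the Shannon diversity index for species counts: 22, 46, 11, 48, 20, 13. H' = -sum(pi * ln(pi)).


Total N = 22 + 46 + 11 + 48 + 20 + 13 = 160
Per-species terms:
  p = 22/160 = 0.137500; ln(p) = -1.984131; p*ln(p) = 0.137500 * (-1.984131) = -0.272818
  p = 46/160 = 0.287500; ln(p) = -1.246532; p*ln(p) = 0.287500 * (-1.246532) = -0.358378
  p = 11/160 = 0.068750; ln(p) = -2.677279; p*ln(p) = 0.068750 * (-2.677279) = -0.184063
  p = 48/160 = 0.300000; ln(p) = -1.203973; p*ln(p) = 0.300000 * (-1.203973) = -0.361192
  p = 20/160 = 0.125000; ln(p) = -2.079442; p*ln(p) = 0.125000 * (-2.079442) = -0.259930
  p = 13/160 = 0.081250; ln(p) = -2.510224; p*ln(p) = 0.081250 * (-2.510224) = -0.203956
sum(p*ln(p)) = (-0.272818) + (-0.358378) + (-0.184063) + (-0.361192) + (-0.259930) + (-0.203956) = -1.640337
H' = -(-1.640337) = 1.640337 ≈ 1.6403

1.6403


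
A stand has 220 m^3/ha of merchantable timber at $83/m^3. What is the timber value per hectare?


Value = 220 * 83 = $18260/ha

$18260/ha


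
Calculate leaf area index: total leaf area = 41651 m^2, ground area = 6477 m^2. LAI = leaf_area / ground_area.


LAI = 41651 / 6477 = 6.4306 ≈ 6.43

6.43


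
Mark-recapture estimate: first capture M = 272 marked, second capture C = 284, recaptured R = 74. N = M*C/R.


N = M * C / R = 272 * 284 / 74 = 77248 / 74 = 1043.89 ≈ 1044

1044 individuals


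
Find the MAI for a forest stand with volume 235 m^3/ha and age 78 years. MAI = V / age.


MAI = 235 / 78 = 3.0128 ≈ 3.01 m^3/ha/yr

3.01 m^3/ha/yr


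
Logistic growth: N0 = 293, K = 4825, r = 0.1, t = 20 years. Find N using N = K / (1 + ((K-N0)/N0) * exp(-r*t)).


(K - N0)/N0 = (4825 - 293)/293 = 4532/293 = 15.4676
r*t = 0.1 * 20 = 2; exp(-2) = 0.135335
15.4676 * 0.135335 = 2.09331
1 + 2.09331 = 3.09331
N = 4825 / 3.09331 = 1559.82 ≈ 1560

1560


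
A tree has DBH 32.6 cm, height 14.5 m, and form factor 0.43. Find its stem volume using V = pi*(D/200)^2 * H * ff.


(D/200)^2 = (32.6/200)^2 = 0.163^2 = 0.026569
BA = 3.141593 * 0.026569 = 0.0834690 m^2
V = 0.0834690 * 14.5 * 0.43 = 0.520429 ≈ 0.520 m^3

0.520 m^3


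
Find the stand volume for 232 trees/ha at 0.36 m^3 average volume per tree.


V_stand = 232 * 0.36 = 83.52 ≈ 83.5 m^3/ha

83.5 m^3/ha


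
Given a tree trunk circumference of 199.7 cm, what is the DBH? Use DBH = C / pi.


DBH = C / pi = 199.7 / 3.141593 = 63.5665 ≈ 63.57 cm

63.57 cm


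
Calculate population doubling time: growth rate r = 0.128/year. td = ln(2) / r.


td = ln(2) / 0.128 = 0.693147 / 0.128 = 5.41521 ≈ 5.4 years

5.4 years


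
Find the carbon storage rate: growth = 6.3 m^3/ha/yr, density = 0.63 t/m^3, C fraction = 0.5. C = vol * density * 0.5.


C = 6.3 * 0.63 * 0.5 = 1.9845 ≈ 1.98 t C/ha/yr

1.98 t C/ha/yr


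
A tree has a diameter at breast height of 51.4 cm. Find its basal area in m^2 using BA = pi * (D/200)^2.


D/200 = 51.4/200 = 0.257 m
(D/200)^2 = 0.257^2 = 0.066049
BA = 3.141593 * 0.066049 = 0.207499 ≈ 0.2075 m^2

0.2075 m^2


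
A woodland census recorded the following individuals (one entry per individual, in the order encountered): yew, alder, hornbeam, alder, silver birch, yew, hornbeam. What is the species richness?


Total individuals logged = 7
Distinct species (count of individuals): yew (2), alder (2), hornbeam (2), silver birch (1)
Species richness = number of distinct species = 4

4


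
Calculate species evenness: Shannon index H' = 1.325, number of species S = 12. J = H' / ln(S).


ln(12) = 2.48491
J = H' / ln(S) = 1.325 / 2.48491 = 0.533219 ≈ 0.5332

0.5332


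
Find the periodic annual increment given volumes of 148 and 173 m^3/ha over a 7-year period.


PAI = (V2 - V1) / period = (173 - 148) / 7 = 25 / 7 = 3.5714 ≈ 3.57 m^3/ha/yr

3.57 m^3/ha/yr


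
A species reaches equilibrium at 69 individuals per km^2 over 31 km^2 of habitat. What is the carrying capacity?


K = 69 * 31 = 2139 individuals

2139 individuals


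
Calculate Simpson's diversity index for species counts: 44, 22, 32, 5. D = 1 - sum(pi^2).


Total N = 44 + 22 + 32 + 5 = 103
Per-species terms:
  p = 44/103 = 0.427184; p^2 = 0.427184^2 = 0.182486
  p = 22/103 = 0.213592; p^2 = 0.213592^2 = 0.045622
  p = 32/103 = 0.310680; p^2 = 0.310680^2 = 0.096522
  p = 5/103 = 0.048544; p^2 = 0.048544^2 = 0.002357
sum(p^2) = 0.182486 + 0.045622 + 0.096522 + 0.002357 = 0.326987
D = 1 - 0.326987 = 0.673013 ≈ 0.6730

0.6730


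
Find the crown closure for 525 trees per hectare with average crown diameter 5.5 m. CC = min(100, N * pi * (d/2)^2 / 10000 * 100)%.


(d/2)^2 = (5.5/2)^2 = 2.75^2 = 7.5625
Crown area = 3.141593 * 7.5625 = 23.7583 m^2
N * area / 10000 * 100 = 525 * 23.7583 / 10000 * 100 = 124.731
CC = min(100, 124.731) = 100%

100%


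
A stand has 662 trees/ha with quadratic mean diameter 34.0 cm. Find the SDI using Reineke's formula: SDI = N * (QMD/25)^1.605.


QMD/25 = 34.0/25 = 1.36
(1.36)^1.605 = exp(1.605 * ln(1.36)) = exp(1.605 * 0.307485) = exp(0.493513) = 1.63806
SDI = 662 * 1.63806 = 1084.40 ≈ 1084

1084


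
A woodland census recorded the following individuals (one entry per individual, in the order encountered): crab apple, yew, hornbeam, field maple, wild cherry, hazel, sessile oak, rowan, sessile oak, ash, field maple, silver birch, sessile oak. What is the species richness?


Total individuals logged = 13
Distinct species (count of individuals): crab apple (1), yew (1), hornbeam (1), field maple (2), wild cherry (1), hazel (1), sessile oak (3), rowan (1), ash (1), silver birch (1)
Species richness = number of distinct species = 10

10


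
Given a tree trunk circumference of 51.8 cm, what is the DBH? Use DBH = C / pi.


DBH = C / pi = 51.8 / 3.141593 = 16.4885 ≈ 16.49 cm

16.49 cm


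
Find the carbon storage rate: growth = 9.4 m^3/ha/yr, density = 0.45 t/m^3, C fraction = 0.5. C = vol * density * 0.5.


C = 9.4 * 0.45 * 0.5 = 2.115 ≈ 2.12 t C/ha/yr

2.12 t C/ha/yr


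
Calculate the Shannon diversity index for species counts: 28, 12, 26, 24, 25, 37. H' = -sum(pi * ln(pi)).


Total N = 28 + 12 + 26 + 24 + 25 + 37 = 152
Per-species terms:
  p = 28/152 = 0.184211; ln(p) = -1.691673; p*ln(p) = 0.184211 * (-1.691673) = -0.311625
  p = 12/152 = 0.078947; ln(p) = -2.538979; p*ln(p) = 0.078947 * (-2.538979) = -0.200445
  p = 26/152 = 0.171053; ln(p) = -1.765782; p*ln(p) = 0.171053 * (-1.765782) = -0.302042
  p = 24/152 = 0.157895; ln(p) = -1.845825; p*ln(p) = 0.157895 * (-1.845825) = -0.291447
  p = 25/152 = 0.164474; ln(p) = -1.805003; p*ln(p) = 0.164474 * (-1.805003) = -0.296876
  p = 37/152 = 0.243421; ln(p) = -1.412963; p*ln(p) = 0.243421 * (-1.412963) = -0.343945
sum(p*ln(p)) = (-0.311625) + (-0.200445) + (-0.302042) + (-0.291447) + (-0.296876) + (-0.343945) = -1.746380
H' = -(-1.746380) = 1.746380 ≈ 1.7464

1.7464


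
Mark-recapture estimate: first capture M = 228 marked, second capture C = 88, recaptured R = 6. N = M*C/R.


N = M * C / R = 228 * 88 / 6 = 20064 / 6 = 3344

3344 individuals


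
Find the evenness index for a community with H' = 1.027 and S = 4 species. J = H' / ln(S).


ln(4) = 1.38629
J = H' / ln(S) = 1.027 / 1.38629 = 0.740826 ≈ 0.7408

0.7408


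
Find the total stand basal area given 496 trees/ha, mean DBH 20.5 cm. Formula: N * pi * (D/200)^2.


(D/200)^2 = (20.5/200)^2 = 0.1025^2 = 0.01050625
Individual BA = 3.141593 * 0.01050625 = 0.0330064 m^2
Stand BA = 496 * 0.0330064 = 16.3712 ≈ 16.37 m^2/ha

16.37 m^2/ha


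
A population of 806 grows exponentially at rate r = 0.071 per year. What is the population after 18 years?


r*t = 0.071 * 18 = 1.278
exp(1.278) = 3.58945
N = 806 * 3.58945 = 2893.10 ≈ 2893

2893


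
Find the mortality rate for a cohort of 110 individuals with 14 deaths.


Mortality rate = 14 / 110 = 0.127273 ≈ 0.1273

0.1273


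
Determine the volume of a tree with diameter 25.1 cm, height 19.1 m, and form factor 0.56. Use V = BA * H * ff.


(D/200)^2 = (25.1/200)^2 = 0.1255^2 = 0.01575025
BA = 3.141593 * 0.01575025 = 0.0494809 m^2
V = 0.0494809 * 19.1 * 0.56 = 0.529248 ≈ 0.529 m^3

0.529 m^3


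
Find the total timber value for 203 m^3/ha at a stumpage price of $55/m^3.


Value = 203 * 55 = $11165/ha

$11165/ha


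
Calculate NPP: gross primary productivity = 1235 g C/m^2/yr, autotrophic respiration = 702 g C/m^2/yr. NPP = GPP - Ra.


NPP = GPP - Ra = 1235 - 702 = 533 g C/m^2/yr

533 g C/m^2/yr


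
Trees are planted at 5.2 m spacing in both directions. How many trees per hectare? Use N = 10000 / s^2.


N = 10000 / 5.2^2 = 10000 / 27.04 = 369.822 ≈ 370 trees/ha

370 trees/ha


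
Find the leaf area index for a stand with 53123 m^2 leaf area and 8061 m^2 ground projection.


LAI = 53123 / 8061 = 6.5901 ≈ 6.59

6.59


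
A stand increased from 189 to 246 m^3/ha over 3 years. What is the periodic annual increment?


PAI = (V2 - V1) / period = (246 - 189) / 3 = 57 / 3 = 19.00 m^3/ha/yr

19.00 m^3/ha/yr


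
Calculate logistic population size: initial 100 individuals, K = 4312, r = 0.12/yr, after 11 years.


(K - N0)/N0 = (4312 - 100)/100 = 4212/100 = 42.1200
r*t = 0.12 * 11 = 1.32; exp(-1.32) = 0.267135
42.1200 * 0.267135 = 11.2517
1 + 11.2517 = 12.2517
N = 4312 / 12.2517 = 351.951 ≈ 352

352


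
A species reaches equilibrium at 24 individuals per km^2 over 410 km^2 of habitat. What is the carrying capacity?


K = 24 * 410 = 9840 individuals

9840 individuals


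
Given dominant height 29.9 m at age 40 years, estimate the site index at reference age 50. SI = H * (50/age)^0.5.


50/40 = 1.25000
(1.25000)^0.5 = 1.11803
SI = 29.9 * 1.11803 = 33.4291 ≈ 33.4 m

33.4 m


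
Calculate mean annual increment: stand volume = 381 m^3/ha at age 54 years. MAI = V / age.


MAI = 381 / 54 = 7.0556 ≈ 7.06 m^3/ha/yr

7.06 m^3/ha/yr


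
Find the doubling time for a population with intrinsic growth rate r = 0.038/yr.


td = ln(2) / 0.038 = 0.693147 / 0.038 = 18.2407 ≈ 18.2 years

18.2 years


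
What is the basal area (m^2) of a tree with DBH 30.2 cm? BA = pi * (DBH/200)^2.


D/200 = 30.2/200 = 0.151 m
(D/200)^2 = 0.151^2 = 0.022801
BA = 3.141593 * 0.022801 = 0.0716315 ≈ 0.0716 m^2

0.0716 m^2


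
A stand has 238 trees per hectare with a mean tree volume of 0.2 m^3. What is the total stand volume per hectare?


V_stand = 238 * 0.2 = 47.6 m^3/ha

47.6 m^3/ha


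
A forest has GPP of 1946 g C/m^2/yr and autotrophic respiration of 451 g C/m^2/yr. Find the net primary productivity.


NPP = GPP - Ra = 1946 - 451 = 1495 g C/m^2/yr

1495 g C/m^2/yr


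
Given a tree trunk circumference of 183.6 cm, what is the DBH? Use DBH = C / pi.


DBH = C / pi = 183.6 / 3.141593 = 58.4417 ≈ 58.44 cm

58.44 cm


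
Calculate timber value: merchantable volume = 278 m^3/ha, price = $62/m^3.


Value = 278 * 62 = $17236/ha

$17236/ha


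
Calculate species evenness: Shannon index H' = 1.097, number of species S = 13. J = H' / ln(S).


ln(13) = 2.56495
J = H' / ln(S) = 1.097 / 2.56495 = 0.427689 ≈ 0.4277

0.4277


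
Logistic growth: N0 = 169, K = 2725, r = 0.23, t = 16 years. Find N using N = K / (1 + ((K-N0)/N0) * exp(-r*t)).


(K - N0)/N0 = (2725 - 169)/169 = 2556/169 = 15.1243
r*t = 0.23 * 16 = 3.68; exp(-3.68) = 0.0252230
15.1243 * 0.0252230 = 0.381480
1 + 0.381480 = 1.38148
N = 2725 / 1.38148 = 1972.52 ≈ 1973

1973


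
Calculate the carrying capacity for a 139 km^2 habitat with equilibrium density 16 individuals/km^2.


K = 16 * 139 = 2224 individuals

2224 individuals


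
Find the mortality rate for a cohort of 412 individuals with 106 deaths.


Mortality rate = 106 / 412 = 0.257282 ≈ 0.2573

0.2573


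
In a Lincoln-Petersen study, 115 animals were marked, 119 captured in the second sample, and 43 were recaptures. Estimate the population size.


N = M * C / R = 115 * 119 / 43 = 13685 / 43 = 318.26 ≈ 318

318 individuals


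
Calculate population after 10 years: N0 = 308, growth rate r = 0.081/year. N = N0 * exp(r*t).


r*t = 0.081 * 10 = 0.81
exp(0.81) = 2.24791
N = 308 * 2.24791 = 692.356 ≈ 692

692


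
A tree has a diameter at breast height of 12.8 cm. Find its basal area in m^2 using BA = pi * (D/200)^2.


D/200 = 12.8/200 = 0.064 m
(D/200)^2 = 0.064^2 = 0.004096
BA = 3.141593 * 0.004096 = 0.0128680 ≈ 0.0129 m^2

0.0129 m^2


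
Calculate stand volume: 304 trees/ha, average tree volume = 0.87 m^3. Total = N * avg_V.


V_stand = 304 * 0.87 = 264.48 ≈ 264.5 m^3/ha

264.5 m^3/ha


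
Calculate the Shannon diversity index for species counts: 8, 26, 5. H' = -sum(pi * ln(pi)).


Total N = 8 + 26 + 5 = 39
Per-species terms:
  p = 8/39 = 0.205128; ln(p) = -1.584121; p*ln(p) = 0.205128 * (-1.584121) = -0.324948
  p = 26/39 = 0.666667; ln(p) = -0.405465; p*ln(p) = 0.666667 * (-0.405465) = -0.270310
  p = 5/39 = 0.128205; ln(p) = -2.054125; p*ln(p) = 0.128205 * (-2.054125) = -0.263349
sum(p*ln(p)) = (-0.324948) + (-0.270310) + (-0.263349) = -0.858607
H' = -(-0.858607) = 0.858607 ≈ 0.8586

0.8586


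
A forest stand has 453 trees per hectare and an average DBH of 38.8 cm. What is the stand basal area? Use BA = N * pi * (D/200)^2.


(D/200)^2 = (38.8/200)^2 = 0.194^2 = 0.037636
Individual BA = 3.141593 * 0.037636 = 0.118237 m^2
Stand BA = 453 * 0.118237 = 53.5614 ≈ 53.56 m^2/ha

53.56 m^2/ha


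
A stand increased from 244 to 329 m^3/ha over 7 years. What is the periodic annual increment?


PAI = (V2 - V1) / period = (329 - 244) / 7 = 85 / 7 = 12.1429 ≈ 12.14 m^3/ha/yr

12.14 m^3/ha/yr


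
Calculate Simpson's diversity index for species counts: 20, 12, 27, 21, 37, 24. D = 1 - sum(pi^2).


Total N = 20 + 12 + 27 + 21 + 37 + 24 = 141
Per-species terms:
  p = 20/141 = 0.141844; p^2 = 0.141844^2 = 0.020120
  p = 12/141 = 0.085106; p^2 = 0.085106^2 = 0.007243
  p = 27/141 = 0.191489; p^2 = 0.191489^2 = 0.036668
  p = 21/141 = 0.148936; p^2 = 0.148936^2 = 0.022182
  p = 37/141 = 0.262411; p^2 = 0.262411^2 = 0.068860
  p = 24/141 = 0.170213; p^2 = 0.170213^2 = 0.028972
sum(p^2) = 0.020120 + 0.007243 + 0.036668 + 0.022182 + 0.068860 + 0.028972 = 0.184045
D = 1 - 0.184045 = 0.815955 ≈ 0.8160

0.8160


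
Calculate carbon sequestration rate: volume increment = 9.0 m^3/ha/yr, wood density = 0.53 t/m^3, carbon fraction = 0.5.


C = 9.0 * 0.53 * 0.5 = 2.385 ≈ 2.39 t C/ha/yr

2.39 t C/ha/yr


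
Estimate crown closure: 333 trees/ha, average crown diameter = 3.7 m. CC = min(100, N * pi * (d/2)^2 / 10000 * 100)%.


(d/2)^2 = (3.7/2)^2 = 1.85^2 = 3.4225
Crown area = 3.141593 * 3.4225 = 10.7521 m^2
N * area / 10000 * 100 = 333 * 10.7521 / 10000 * 100 = 35.8045
CC = min(100, 35.8045) = 35.8045 ≈ 35.8%

35.8%


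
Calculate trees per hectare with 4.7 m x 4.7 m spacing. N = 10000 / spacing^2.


N = 10000 / 4.7^2 = 10000 / 22.09 = 452.694 ≈ 453 trees/ha

453 trees/ha


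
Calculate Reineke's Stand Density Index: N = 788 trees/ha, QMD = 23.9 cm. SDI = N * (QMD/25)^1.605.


QMD/25 = 23.9/25 = 0.956
(0.956)^1.605 = exp(1.605 * ln(0.956)) = exp(1.605 * (-0.0449974)) = exp(-0.0722208) = 0.930325
SDI = 788 * 0.930325 = 733.096 ≈ 733

733


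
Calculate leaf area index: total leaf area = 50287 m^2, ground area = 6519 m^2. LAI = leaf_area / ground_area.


LAI = 50287 / 6519 = 7.7139 ≈ 7.71

7.71


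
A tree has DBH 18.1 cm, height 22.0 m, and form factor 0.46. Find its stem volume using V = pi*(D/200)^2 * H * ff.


(D/200)^2 = (18.1/200)^2 = 0.0905^2 = 0.00819025
BA = 3.141593 * 0.00819025 = 0.0257304 m^2
V = 0.0257304 * 22.0 * 0.46 = 0.260392 ≈ 0.260 m^3

0.260 m^3


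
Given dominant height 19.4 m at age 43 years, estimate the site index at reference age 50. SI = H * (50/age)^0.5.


50/43 = 1.16279
(1.16279)^0.5 = 1.07833
SI = 19.4 * 1.07833 = 20.9196 ≈ 20.9 m

20.9 m


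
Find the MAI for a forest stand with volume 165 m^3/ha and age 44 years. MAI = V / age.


MAI = 165 / 44 = 3.75 m^3/ha/yr

3.75 m^3/ha/yr


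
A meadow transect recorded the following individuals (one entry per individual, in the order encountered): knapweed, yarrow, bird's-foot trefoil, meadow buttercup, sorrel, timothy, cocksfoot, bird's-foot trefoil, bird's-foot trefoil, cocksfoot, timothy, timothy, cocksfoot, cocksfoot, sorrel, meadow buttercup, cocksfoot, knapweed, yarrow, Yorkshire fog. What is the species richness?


Total individuals logged = 20
Distinct species (count of individuals): knapweed (2), yarrow (2), bird's-foot trefoil (3), meadow buttercup (2), sorrel (2), timothy (3), cocksfoot (5), Yorkshire fog (1)
Species richness = number of distinct species = 8

8


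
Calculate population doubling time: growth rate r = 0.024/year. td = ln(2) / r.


td = ln(2) / 0.024 = 0.693147 / 0.024 = 28.8811 ≈ 28.9 years

28.9 years


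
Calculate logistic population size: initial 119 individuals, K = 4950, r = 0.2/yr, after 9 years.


(K - N0)/N0 = (4950 - 119)/119 = 4831/119 = 40.5966
r*t = 0.2 * 9 = 1.8; exp(-1.8) = 0.165299
40.5966 * 0.165299 = 6.71058
1 + 6.71058 = 7.71058
N = 4950 / 7.71058 = 641.975 ≈ 642

642


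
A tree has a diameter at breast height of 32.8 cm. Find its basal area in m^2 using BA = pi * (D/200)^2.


D/200 = 32.8/200 = 0.164 m
(D/200)^2 = 0.164^2 = 0.026896
BA = 3.141593 * 0.026896 = 0.0844963 ≈ 0.0845 m^2

0.0845 m^2


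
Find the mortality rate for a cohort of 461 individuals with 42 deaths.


Mortality rate = 42 / 461 = 0.091106 ≈ 0.0911

0.0911


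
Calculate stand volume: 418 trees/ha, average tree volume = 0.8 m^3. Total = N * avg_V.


V_stand = 418 * 0.8 = 334.4 m^3/ha

334.4 m^3/ha


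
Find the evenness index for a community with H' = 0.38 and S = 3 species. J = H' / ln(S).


ln(3) = 1.09861
J = H' / ln(S) = 0.38 / 1.09861 = 0.345892 ≈ 0.3459

0.3459


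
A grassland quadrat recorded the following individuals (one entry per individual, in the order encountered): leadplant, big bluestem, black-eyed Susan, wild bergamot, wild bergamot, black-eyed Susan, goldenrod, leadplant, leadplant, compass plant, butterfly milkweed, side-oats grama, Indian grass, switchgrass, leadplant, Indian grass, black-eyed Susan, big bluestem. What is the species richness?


Total individuals logged = 18
Distinct species (count of individuals): leadplant (4), big bluestem (2), black-eyed Susan (3), wild bergamot (2), goldenrod (1), compass plant (1), butterfly milkweed (1), side-oats grama (1), Indian grass (2), switchgrass (1)
Species richness = number of distinct species = 10

10


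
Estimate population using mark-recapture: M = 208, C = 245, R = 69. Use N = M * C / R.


N = M * C / R = 208 * 245 / 69 = 50960 / 69 = 738.55 ≈ 739

739 individuals


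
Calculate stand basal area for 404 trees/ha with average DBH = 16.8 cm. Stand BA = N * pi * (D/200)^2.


(D/200)^2 = (16.8/200)^2 = 0.084^2 = 0.007056
Individual BA = 3.141593 * 0.007056 = 0.0221671 m^2
Stand BA = 404 * 0.0221671 = 8.95551 ≈ 8.96 m^2/ha

8.96 m^2/ha


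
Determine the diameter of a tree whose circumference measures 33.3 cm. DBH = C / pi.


DBH = C / pi = 33.3 / 3.141593 = 10.5997 ≈ 10.60 cm

10.60 cm


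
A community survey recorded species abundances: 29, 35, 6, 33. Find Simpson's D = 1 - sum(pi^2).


Total N = 29 + 35 + 6 + 33 = 103
Per-species terms:
  p = 29/103 = 0.281553; p^2 = 0.281553^2 = 0.079272
  p = 35/103 = 0.339806; p^2 = 0.339806^2 = 0.115468
  p = 6/103 = 0.058252; p^2 = 0.058252^2 = 0.003393
  p = 33/103 = 0.320388; p^2 = 0.320388^2 = 0.102648
sum(p^2) = 0.079272 + 0.115468 + 0.003393 + 0.102648 = 0.300781
D = 1 - 0.300781 = 0.699219 ≈ 0.6992

0.6992


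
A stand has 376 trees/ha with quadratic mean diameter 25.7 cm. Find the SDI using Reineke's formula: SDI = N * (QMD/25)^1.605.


QMD/25 = 25.7/25 = 1.028
(1.028)^1.605 = exp(1.605 * ln(1.028)) = exp(1.605 * 0.0276152) = exp(0.0443224) = 1.04532
SDI = 376 * 1.04532 = 393.040 ≈ 393

393


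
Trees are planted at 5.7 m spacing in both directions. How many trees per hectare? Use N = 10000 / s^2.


N = 10000 / 5.7^2 = 10000 / 32.49 = 307.787 ≈ 308 trees/ha

308 trees/ha


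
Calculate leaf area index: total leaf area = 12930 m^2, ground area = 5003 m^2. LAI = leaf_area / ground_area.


LAI = 12930 / 5003 = 2.5844 ≈ 2.58

2.58


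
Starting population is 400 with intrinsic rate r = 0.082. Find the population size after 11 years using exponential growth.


r*t = 0.082 * 11 = 0.902
exp(0.902) = 2.46453
N = 400 * 2.46453 = 985.812 ≈ 986

986


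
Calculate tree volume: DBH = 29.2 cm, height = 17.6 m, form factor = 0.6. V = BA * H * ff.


(D/200)^2 = (29.2/200)^2 = 0.146^2 = 0.021316
BA = 3.141593 * 0.021316 = 0.0669662 m^2
V = 0.0669662 * 17.6 * 0.6 = 0.707163 ≈ 0.707 m^3

0.707 m^3


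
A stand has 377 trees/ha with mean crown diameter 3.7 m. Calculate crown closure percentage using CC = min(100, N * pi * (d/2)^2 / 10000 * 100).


(d/2)^2 = (3.7/2)^2 = 1.85^2 = 3.4225
Crown area = 3.141593 * 3.4225 = 10.7521 m^2
N * area / 10000 * 100 = 377 * 10.7521 / 10000 * 100 = 40.5354
CC = min(100, 40.5354) = 40.5354 ≈ 40.5%

40.5%


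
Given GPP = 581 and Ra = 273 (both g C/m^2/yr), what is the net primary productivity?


NPP = GPP - Ra = 581 - 273 = 308 g C/m^2/yr

308 g C/m^2/yr


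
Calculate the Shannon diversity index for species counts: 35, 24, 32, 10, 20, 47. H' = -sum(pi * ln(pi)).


Total N = 35 + 24 + 32 + 10 + 20 + 47 = 168
Per-species terms:
  p = 35/168 = 0.208333; ln(p) = -1.568618; p*ln(p) = 0.208333 * (-1.568618) = -0.326795
  p = 24/168 = 0.142857; ln(p) = -1.945911; p*ln(p) = 0.142857 * (-1.945911) = -0.277987
  p = 32/168 = 0.190476; ln(p) = -1.658229; p*ln(p) = 0.190476 * (-1.658229) = -0.315853
  p = 10/168 = 0.059524; ln(p) = -2.821376; p*ln(p) = 0.059524 * (-2.821376) = -0.167940
  p = 20/168 = 0.119048; ln(p) = -2.128229; p*ln(p) = 0.119048 * (-2.128229) = -0.253361
  p = 47/168 = 0.279762; ln(p) = -1.273816; p*ln(p) = 0.279762 * (-1.273816) = -0.356365
sum(p*ln(p)) = (-0.326795) + (-0.277987) + (-0.315853) + (-0.167940) + (-0.253361) + (-0.356365) = -1.698301
H' = -(-1.698301) = 1.698301 ≈ 1.6983

1.6983


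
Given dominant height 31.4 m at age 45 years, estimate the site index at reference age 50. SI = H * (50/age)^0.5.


50/45 = 1.11111
(1.11111)^0.5 = 1.05409
SI = 31.4 * 1.05409 = 33.0984 ≈ 33.1 m

33.1 m


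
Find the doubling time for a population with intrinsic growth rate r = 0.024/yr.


td = ln(2) / 0.024 = 0.693147 / 0.024 = 28.8811 ≈ 28.9 years

28.9 years


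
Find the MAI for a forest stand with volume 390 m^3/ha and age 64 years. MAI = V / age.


MAI = 390 / 64 = 6.0938 ≈ 6.09 m^3/ha/yr

6.09 m^3/ha/yr


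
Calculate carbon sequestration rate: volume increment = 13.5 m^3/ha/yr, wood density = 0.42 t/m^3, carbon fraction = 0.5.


C = 13.5 * 0.42 * 0.5 = 2.835 ≈ 2.84 t C/ha/yr

2.84 t C/ha/yr


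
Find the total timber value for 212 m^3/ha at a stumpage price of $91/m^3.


Value = 212 * 91 = $19292/ha

$19292/ha


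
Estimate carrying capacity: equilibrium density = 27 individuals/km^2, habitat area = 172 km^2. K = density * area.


K = 27 * 172 = 4644 individuals

4644 individuals


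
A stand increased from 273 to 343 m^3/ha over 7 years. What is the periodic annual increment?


PAI = (V2 - V1) / period = (343 - 273) / 7 = 70 / 7 = 10.00 m^3/ha/yr

10.00 m^3/ha/yr


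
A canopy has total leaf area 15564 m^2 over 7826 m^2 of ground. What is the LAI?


LAI = 15564 / 7826 = 1.9888 ≈ 1.99

1.99


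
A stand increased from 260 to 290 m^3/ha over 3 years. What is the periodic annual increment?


PAI = (V2 - V1) / period = (290 - 260) / 3 = 30 / 3 = 10.00 m^3/ha/yr

10.00 m^3/ha/yr


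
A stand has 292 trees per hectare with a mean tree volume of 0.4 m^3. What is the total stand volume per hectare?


V_stand = 292 * 0.4 = 116.8 m^3/ha

116.8 m^3/ha


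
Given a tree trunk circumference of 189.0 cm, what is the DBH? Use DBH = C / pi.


DBH = C / pi = 189.0 / 3.141593 = 60.1606 ≈ 60.16 cm

60.16 cm


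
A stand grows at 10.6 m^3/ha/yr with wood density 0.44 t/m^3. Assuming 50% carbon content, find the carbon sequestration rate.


C = 10.6 * 0.44 * 0.5 = 2.332 ≈ 2.33 t C/ha/yr

2.33 t C/ha/yr


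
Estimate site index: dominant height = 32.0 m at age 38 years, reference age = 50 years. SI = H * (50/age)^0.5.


50/38 = 1.31579
(1.31579)^0.5 = 1.14708
SI = 32.0 * 1.14708 = 36.7066 ≈ 36.7 m

36.7 m


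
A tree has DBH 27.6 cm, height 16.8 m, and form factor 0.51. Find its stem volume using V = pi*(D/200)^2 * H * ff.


(D/200)^2 = (27.6/200)^2 = 0.138^2 = 0.019044
BA = 3.141593 * 0.019044 = 0.0598285 m^2
V = 0.0598285 * 16.8 * 0.51 = 0.512611 ≈ 0.513 m^3

0.513 m^3


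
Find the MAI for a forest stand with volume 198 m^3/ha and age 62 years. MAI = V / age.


MAI = 198 / 62 = 3.1935 ≈ 3.19 m^3/ha/yr

3.19 m^3/ha/yr


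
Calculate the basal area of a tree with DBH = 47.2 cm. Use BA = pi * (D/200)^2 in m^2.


D/200 = 47.2/200 = 0.236 m
(D/200)^2 = 0.236^2 = 0.055696
BA = 3.141593 * 0.055696 = 0.174974 ≈ 0.1750 m^2

0.1750 m^2


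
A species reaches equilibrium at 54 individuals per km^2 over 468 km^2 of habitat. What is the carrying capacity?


K = 54 * 468 = 25272 individuals

25272 individuals


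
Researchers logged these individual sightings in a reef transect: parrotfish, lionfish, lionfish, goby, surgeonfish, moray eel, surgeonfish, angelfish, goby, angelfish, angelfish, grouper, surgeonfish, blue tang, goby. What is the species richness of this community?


Total individuals logged = 15
Distinct species (count of individuals): parrotfish (1), lionfish (2), goby (3), surgeonfish (3), moray eel (1), angelfish (3), grouper (1), blue tang (1)
Species richness = number of distinct species = 8

8


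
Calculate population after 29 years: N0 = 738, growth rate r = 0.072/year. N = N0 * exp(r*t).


r*t = 0.072 * 29 = 2.088
exp(2.088) = 8.06876
N = 738 * 8.06876 = 5954.74 ≈ 5955

5955


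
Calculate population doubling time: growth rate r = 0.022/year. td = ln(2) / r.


td = ln(2) / 0.022 = 0.693147 / 0.022 = 31.5067 ≈ 31.5 years

31.5 years


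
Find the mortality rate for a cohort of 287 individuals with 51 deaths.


Mortality rate = 51 / 287 = 0.177700 ≈ 0.1777

0.1777


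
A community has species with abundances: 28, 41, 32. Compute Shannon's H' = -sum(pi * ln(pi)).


Total N = 28 + 41 + 32 = 101
Per-species terms:
  p = 28/101 = 0.277228; ln(p) = -1.282915; p*ln(p) = 0.277228 * (-1.282915) = -0.355660
  p = 41/101 = 0.405941; ln(p) = -0.901547; p*ln(p) = 0.405941 * (-0.901547) = -0.365975
  p = 32/101 = 0.316832; ln(p) = -1.149384; p*ln(p) = 0.316832 * (-1.149384) = -0.364162
sum(p*ln(p)) = (-0.355660) + (-0.365975) + (-0.364162) = -1.085797
H' = -(-1.085797) = 1.085797 ≈ 1.0858

1.0858


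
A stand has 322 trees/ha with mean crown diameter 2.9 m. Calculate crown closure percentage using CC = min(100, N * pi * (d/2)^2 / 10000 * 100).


(d/2)^2 = (2.9/2)^2 = 1.45^2 = 2.1025
Crown area = 3.141593 * 2.1025 = 6.60520 m^2
N * area / 10000 * 100 = 322 * 6.60520 / 10000 * 100 = 21.2687
CC = min(100, 21.2687) = 21.2687 ≈ 21.3%

21.3%


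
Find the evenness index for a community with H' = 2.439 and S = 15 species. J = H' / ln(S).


ln(15) = 2.70805
J = H' / ln(S) = 2.439 / 2.70805 = 0.900648 ≈ 0.9006

0.9006


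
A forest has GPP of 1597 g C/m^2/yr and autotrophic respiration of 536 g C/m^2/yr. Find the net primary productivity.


NPP = GPP - Ra = 1597 - 536 = 1061 g C/m^2/yr

1061 g C/m^2/yr


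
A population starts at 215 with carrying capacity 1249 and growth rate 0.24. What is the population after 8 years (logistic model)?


(K - N0)/N0 = (1249 - 215)/215 = 1034/215 = 4.80930
r*t = 0.24 * 8 = 1.92; exp(-1.92) = 0.146607
4.80930 * 0.146607 = 0.705077
1 + 0.705077 = 1.70508
N = 1249 / 1.70508 = 732.517 ≈ 733

733


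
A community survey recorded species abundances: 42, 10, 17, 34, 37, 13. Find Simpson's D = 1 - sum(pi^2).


Total N = 42 + 10 + 17 + 34 + 37 + 13 = 153
Per-species terms:
  p = 42/153 = 0.274510; p^2 = 0.274510^2 = 0.075356
  p = 10/153 = 0.065359; p^2 = 0.065359^2 = 0.004272
  p = 17/153 = 0.111111; p^2 = 0.111111^2 = 0.012346
  p = 34/153 = 0.222222; p^2 = 0.222222^2 = 0.049383
  p = 37/153 = 0.241830; p^2 = 0.241830^2 = 0.058482
  p = 13/153 = 0.084967; p^2 = 0.084967^2 = 0.007219
sum(p^2) = 0.075356 + 0.004272 + 0.012346 + 0.049383 + 0.058482 + 0.007219 = 0.207058
D = 1 - 0.207058 = 0.792942 ≈ 0.7929

0.7929


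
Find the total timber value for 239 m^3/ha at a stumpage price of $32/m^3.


Value = 239 * 32 = $7648/ha

$7648/ha


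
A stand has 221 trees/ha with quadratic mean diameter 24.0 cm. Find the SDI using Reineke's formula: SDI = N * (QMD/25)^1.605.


QMD/25 = 24.0/25 = 0.96
(0.96)^1.605 = exp(1.605 * ln(0.96)) = exp(1.605 * (-0.0408220)) = exp(-0.0655193) = 0.936581
SDI = 221 * 0.936581 = 206.984 ≈ 207

207


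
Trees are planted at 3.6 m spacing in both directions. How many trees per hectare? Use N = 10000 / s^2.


N = 10000 / 3.6^2 = 10000 / 12.96 = 771.605 ≈ 772 trees/ha

772 trees/ha


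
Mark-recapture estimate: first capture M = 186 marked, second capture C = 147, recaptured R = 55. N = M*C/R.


N = M * C / R = 186 * 147 / 55 = 27342 / 55 = 497.13 ≈ 497

497 individuals


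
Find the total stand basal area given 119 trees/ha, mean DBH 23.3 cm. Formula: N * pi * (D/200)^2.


(D/200)^2 = (23.3/200)^2 = 0.1165^2 = 0.01357225
Individual BA = 3.141593 * 0.01357225 = 0.0426385 m^2
Stand BA = 119 * 0.0426385 = 5.07398 ≈ 5.07 m^2/ha

5.07 m^2/ha


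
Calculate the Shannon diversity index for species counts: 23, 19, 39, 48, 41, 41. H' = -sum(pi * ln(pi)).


Total N = 23 + 19 + 39 + 48 + 41 + 41 = 211
Per-species terms:
  p = 23/211 = 0.109005; ln(p) = -2.216362; p*ln(p) = 0.109005 * (-2.216362) = -0.241595
  p = 19/211 = 0.090047; ln(p) = -2.407424; p*ln(p) = 0.090047 * (-2.407424) = -0.216781
  p = 39/211 = 0.184834; ln(p) = -1.688297; p*ln(p) = 0.184834 * (-1.688297) = -0.312055
  p = 48/211 = 0.227488; ln(p) = -1.480658; p*ln(p) = 0.227488 * (-1.480658) = -0.336832
  p = 41/211 = 0.194313; ln(p) = -1.638285; p*ln(p) = 0.194313 * (-1.638285) = -0.318340
  p = 41/211 = 0.194313; ln(p) = -1.638285; p*ln(p) = 0.194313 * (-1.638285) = -0.318340
sum(p*ln(p)) = (-0.241595) + (-0.216781) + (-0.312055) + (-0.336832) + (-0.318340) + (-0.318340) = -1.743943
H' = -(-1.743943) = 1.743943 ≈ 1.7439

1.7439


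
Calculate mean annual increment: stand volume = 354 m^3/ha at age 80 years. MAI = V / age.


MAI = 354 / 80 = 4.4250 ≈ 4.43 m^3/ha/yr

4.43 m^3/ha/yr


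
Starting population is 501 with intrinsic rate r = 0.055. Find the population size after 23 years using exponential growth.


r*t = 0.055 * 23 = 1.265
exp(1.265) = 3.54309
N = 501 * 3.54309 = 1775.09 ≈ 1775

1775


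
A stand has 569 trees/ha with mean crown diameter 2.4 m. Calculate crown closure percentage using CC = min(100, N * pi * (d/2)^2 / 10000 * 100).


(d/2)^2 = (2.4/2)^2 = 1.2^2 = 1.44
Crown area = 3.141593 * 1.44 = 4.52389 m^2
N * area / 10000 * 100 = 569 * 4.52389 / 10000 * 100 = 25.7409
CC = min(100, 25.7409) = 25.7409 ≈ 25.7%

25.7%


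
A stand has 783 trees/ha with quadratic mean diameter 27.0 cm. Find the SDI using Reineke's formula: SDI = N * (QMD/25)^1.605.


QMD/25 = 27.0/25 = 1.08
(1.08)^1.605 = exp(1.605 * ln(1.08)) = exp(1.605 * 0.0769610) = exp(0.123522) = 1.13147
SDI = 783 * 1.13147 = 885.941 ≈ 886

886


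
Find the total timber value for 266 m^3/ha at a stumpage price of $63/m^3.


Value = 266 * 63 = $16758/ha

$16758/ha
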